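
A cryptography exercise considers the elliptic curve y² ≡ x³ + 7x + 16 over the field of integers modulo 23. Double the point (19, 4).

tangent at (19, 4): λ = (3·19² + 7)/(2·4) ≡ 9/8. 8⁻¹ ≡ 3 (mod 23) since 8·3 = 24 ≡ 1, so λ ≡ 9·3 ≡ 4.
  x = λ² - 19 - 19 = 16 - 38 ≡ 1; y = λ·(19 - 1) - 4 ≡ 22. → (1, 22)

(1, 22)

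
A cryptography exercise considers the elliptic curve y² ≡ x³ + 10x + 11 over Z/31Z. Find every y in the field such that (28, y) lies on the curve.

x³ + 10x + 11 = 22243 ≡ 16 (mod 31).
Square roots of 16 mod 31: 4 and 27 (since 4² = 16 ≡ 16).

4, 27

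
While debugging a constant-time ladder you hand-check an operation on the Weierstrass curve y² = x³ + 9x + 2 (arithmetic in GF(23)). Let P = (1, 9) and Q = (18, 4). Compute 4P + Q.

(13, 4)

First 4P:
Repeated addition: build up to 4P.
2P: tangent at (1, 9): λ = (3·1² + 9)/(2·9) ≡ 12/18. 18⁻¹ ≡ 9 (mod 23) since 18·9 = 162 ≡ 1, so λ ≡ 12·9 ≡ 16.
  x = λ² - 1 - 1 = 256 - 2 ≡ 1; y = λ·(1 - 1) - 9 ≡ 14. → (1, 14)
3P: (1, 14) + (1, 9): same x and y₁ ≡ -y₂, so the sum is O.
4P: O + (1, 9) = (1, 9) (identity).
4P = (1, 9).
Finally 4P + Q:
(1, 9) + (18, 4). λ = (4 - 9)/(18 - 1) ≡ 18/17 mod 23. 17⁻¹ ≡ 19 (mod 23), so λ ≡ 20.
  x = λ² - 1 - 18 = 400 - 19 ≡ 13; y = λ·(1 - 13) - 9 ≡ 4. → (13, 4)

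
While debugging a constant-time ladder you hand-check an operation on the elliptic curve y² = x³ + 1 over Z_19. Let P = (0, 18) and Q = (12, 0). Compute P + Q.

(0, 18) + (12, 0). λ = (0 - 18)/(12 - 0) ≡ 1/12 mod 19. 12⁻¹ ≡ 8 (mod 19), so λ ≡ 8.
  x = λ² - 0 - 12 = 64 - 12 ≡ 14; y = λ·(0 - 14) - 18 ≡ 3. → (14, 3)

(14, 3)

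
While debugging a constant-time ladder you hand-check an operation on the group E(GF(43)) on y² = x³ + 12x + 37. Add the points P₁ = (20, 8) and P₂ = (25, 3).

(20, 8) + (25, 3). λ = (3 - 8)/(25 - 20) ≡ 38/5 mod 43. 5⁻¹ ≡ 26 (mod 43) since 5·26 = 130 ≡ 1, so λ ≡ 42.
  x = λ² - 20 - 25 = 1764 - 45 ≡ 42; y = λ·(20 - 42) - 8 ≡ 14. → (42, 14)

(42, 14)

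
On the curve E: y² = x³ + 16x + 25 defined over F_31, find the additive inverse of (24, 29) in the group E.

(24, 2)

-(24, 29) = (24, -29 mod 31) = (24, 2).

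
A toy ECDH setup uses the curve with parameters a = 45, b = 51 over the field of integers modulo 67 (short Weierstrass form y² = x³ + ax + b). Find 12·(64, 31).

Write P = (64, 31).
Repeated addition: build up to 12P.
2P: tangent at (64, 31): λ = (3·64² + 45)/(2·31) ≡ 5/62. 62⁻¹ ≡ 40 (mod 67) since 62·40 = 2480 ≡ 1, so λ ≡ 5·40 ≡ 66.
  x = λ² - 64 - 64 = 4356 - 128 ≡ 7; y = λ·(64 - 7) - 31 ≡ 46. → (7, 46)
3P: (7, 46) + (64, 31). λ = (31 - 46)/(64 - 7) ≡ 52/57 mod 67. 57⁻¹ ≡ 20 (mod 67), so λ ≡ 35.
  x = λ² - 7 - 64 = 1225 - 71 ≡ 15; y = λ·(7 - 15) - 46 ≡ 9. → (15, 9)
4P: (15, 9) + (64, 31). λ = (31 - 9)/(64 - 15) ≡ 22/49 mod 67. 49⁻¹ ≡ 26 (mod 67), so λ ≡ 36.
  x = λ² - 15 - 64 = 1296 - 79 ≡ 11; y = λ·(15 - 11) - 9 ≡ 1. → (11, 1)
5P: (11, 1) + (64, 31). λ = (31 - 1)/(64 - 11) ≡ 30/53 mod 67. 53⁻¹ ≡ 43 (mod 67) since 53·43 = 2279 ≡ 1, so λ ≡ 17.
  x = λ² - 11 - 64 = 289 - 75 ≡ 13; y = λ·(11 - 13) - 1 ≡ 32. → (13, 32)
6P: (13, 32) + (64, 31). λ = (31 - 32)/(64 - 13) ≡ 66/51 mod 67. 51⁻¹ ≡ 46 (mod 67), so λ ≡ 21.
  x = λ² - 13 - 64 = 441 - 77 ≡ 29; y = λ·(13 - 29) - 32 ≡ 34. → (29, 34)
7P: (29, 34) + (64, 31). λ = (31 - 34)/(64 - 29) ≡ 64/35 mod 67. 35⁻¹ ≡ 23 (mod 67), so λ ≡ 65.
  x = λ² - 29 - 64 = 4225 - 93 ≡ 45; y = λ·(29 - 45) - 34 ≡ 65. → (45, 65)
8P: (45, 65) + (64, 31). λ = (31 - 65)/(64 - 45) ≡ 33/19 mod 67. 19⁻¹ ≡ 60 (mod 67) since 19·60 = 1140 ≡ 1, so λ ≡ 37.
  x = λ² - 45 - 64 = 1369 - 109 ≡ 54; y = λ·(45 - 54) - 65 ≡ 4. → (54, 4)
9P: (54, 4) + (64, 31). λ = (31 - 4)/(64 - 54) ≡ 27/10 mod 67. 10⁻¹ ≡ 47 (mod 67) since 10·47 = 470 ≡ 1, so λ ≡ 63.
  x = λ² - 54 - 64 = 3969 - 118 ≡ 32; y = λ·(54 - 32) - 4 ≡ 42. → (32, 42)
10P: (32, 42) + (64, 31). λ = (31 - 42)/(64 - 32) ≡ 56/32 mod 67. 32⁻¹ ≡ 44 (mod 67) since 32·44 = 1408 ≡ 1, so λ ≡ 52.
  x = λ² - 32 - 64 = 2704 - 96 ≡ 62; y = λ·(32 - 62) - 42 ≡ 6. → (62, 6)
11P: (62, 6) + (64, 31). λ = (31 - 6)/(64 - 62) ≡ 25/2 mod 67. 2⁻¹ ≡ 34 (mod 67), so λ ≡ 46.
  x = λ² - 62 - 64 = 2116 - 126 ≡ 47; y = λ·(62 - 47) - 6 ≡ 14. → (47, 14)
12P: (47, 14) + (64, 31). λ = (31 - 14)/(64 - 47) ≡ 17/17 mod 67. 17⁻¹ ≡ 4 (mod 67) since 17·4 = 68 ≡ 1, so λ ≡ 1.
  x = λ² - 47 - 64 = 1 - 111 ≡ 24; y = λ·(47 - 24) - 14 ≡ 9. → (24, 9)

(24, 9)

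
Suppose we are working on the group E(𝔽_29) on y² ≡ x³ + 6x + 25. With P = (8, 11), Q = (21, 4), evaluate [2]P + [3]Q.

First 2P:
Repeated addition: build up to 2P.
2P: tangent at (8, 11): λ = (3·8² + 6)/(2·11) ≡ 24/22. 22⁻¹ ≡ 4 (mod 29) since 22·4 = 88 ≡ 1, so λ ≡ 24·4 ≡ 9.
  x = λ² - 8 - 8 = 81 - 16 ≡ 7; y = λ·(8 - 7) - 11 ≡ 27. → (7, 27)
2P = (7, 27).
Next 3Q:
Repeated addition: build up to 3Q.
2Q: tangent at (21, 4): λ = (3·21² + 6)/(2·4) ≡ 24/8. 8⁻¹ ≡ 11 (mod 29), so λ ≡ 24·11 ≡ 3.
  x = λ² - 21 - 21 = 9 - 42 ≡ 25; y = λ·(21 - 25) - 4 ≡ 13. → (25, 13)
3Q: (25, 13) + (21, 4). λ = (4 - 13)/(21 - 25) ≡ 20/25 mod 29. 25⁻¹ ≡ 7 (mod 29), so λ ≡ 24.
  x = λ² - 25 - 21 = 576 - 46 ≡ 8; y = λ·(25 - 8) - 13 ≡ 18. → (8, 18)
3Q = (8, 18).
Finally 2P + 3Q:
(7, 27) + (8, 18). λ = (18 - 27)/(8 - 7) ≡ 20/1 mod 29. 1⁻¹ ≡ 1 (mod 29), so λ ≡ 20.
  x = λ² - 7 - 8 = 400 - 15 ≡ 8; y = λ·(7 - 8) - 27 ≡ 11. → (8, 11)

(8, 11)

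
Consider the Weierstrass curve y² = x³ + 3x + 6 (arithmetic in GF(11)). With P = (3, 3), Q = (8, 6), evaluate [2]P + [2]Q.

First 2P:
Repeated addition: build up to 2P.
2P: tangent at (3, 3): λ = (3·3² + 3)/(2·3) ≡ 8/6. 6⁻¹ ≡ 2 (mod 11), so λ ≡ 8·2 ≡ 5.
  x = λ² - 3 - 3 = 25 - 6 ≡ 8; y = λ·(3 - 8) - 3 ≡ 5. → (8, 5)
2P = (8, 5).
Next 2Q:
Repeated addition: build up to 2Q.
2Q: tangent at (8, 6): λ = (3·8² + 3)/(2·6) ≡ 8/1. 1⁻¹ ≡ 1 (mod 11) since 1·1 = 1 ≡ 1, so λ ≡ 8·1 ≡ 8.
  x = λ² - 8 - 8 = 64 - 16 ≡ 4; y = λ·(8 - 4) - 6 ≡ 4. → (4, 4)
2Q = (4, 4).
Finally 2P + 2Q:
(8, 5) + (4, 4). λ = (4 - 5)/(4 - 8) ≡ 10/7 mod 11. 7⁻¹ ≡ 8 (mod 11) since 7·8 = 56 ≡ 1, so λ ≡ 3.
  x = λ² - 8 - 4 = 9 - 12 ≡ 8; y = λ·(8 - 8) - 5 ≡ 6. → (8, 6)

(8, 6)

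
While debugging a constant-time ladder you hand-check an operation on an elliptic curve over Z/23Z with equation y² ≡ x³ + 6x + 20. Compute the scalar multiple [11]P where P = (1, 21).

Repeated addition: build up to 11P.
2P: tangent at (1, 21): λ = (3·1² + 6)/(2·21) ≡ 9/19. 19⁻¹ ≡ 17 (mod 23) since 19·17 = 323 ≡ 1, so λ ≡ 9·17 ≡ 15.
  x = λ² - 1 - 1 = 225 - 2 ≡ 16; y = λ·(1 - 16) - 21 ≡ 7. → (16, 7)
3P: (16, 7) + (1, 21). λ = (21 - 7)/(1 - 16) ≡ 14/8 mod 23. 8⁻¹ ≡ 3 (mod 23), so λ ≡ 19.
  x = λ² - 16 - 1 = 361 - 17 ≡ 22; y = λ·(16 - 22) - 7 ≡ 17. → (22, 17)
4P: (22, 17) + (1, 21). λ = (21 - 17)/(1 - 22) ≡ 4/2 mod 23. 2⁻¹ ≡ 12 (mod 23) since 2·12 = 24 ≡ 1, so λ ≡ 2.
  x = λ² - 22 - 1 = 4 - 23 ≡ 4; y = λ·(22 - 4) - 17 ≡ 19. → (4, 19)
5P: (4, 19) + (1, 21). λ = (21 - 19)/(1 - 4) ≡ 2/20 mod 23. 20⁻¹ ≡ 15 (mod 23) since 20·15 = 300 ≡ 1, so λ ≡ 7.
  x = λ² - 4 - 1 = 49 - 5 ≡ 21; y = λ·(4 - 21) - 19 ≡ 0. → (21, 0)
6P: (21, 0) + (1, 21). λ = (21 - 0)/(1 - 21) ≡ 21/3 mod 23. 3⁻¹ ≡ 8 (mod 23), so λ ≡ 7.
  x = λ² - 21 - 1 = 49 - 22 ≡ 4; y = λ·(21 - 4) - 0 ≡ 4. → (4, 4)
7P: (4, 4) + (1, 21). λ = (21 - 4)/(1 - 4) ≡ 17/20 mod 23. 20⁻¹ ≡ 15 (mod 23), so λ ≡ 2.
  x = λ² - 4 - 1 = 4 - 5 ≡ 22; y = λ·(4 - 22) - 4 ≡ 6. → (22, 6)
8P: (22, 6) + (1, 21). λ = (21 - 6)/(1 - 22) ≡ 15/2 mod 23. 2⁻¹ ≡ 12 (mod 23), so λ ≡ 19.
  x = λ² - 22 - 1 = 361 - 23 ≡ 16; y = λ·(22 - 16) - 6 ≡ 16. → (16, 16)
9P: (16, 16) + (1, 21). λ = (21 - 16)/(1 - 16) ≡ 5/8 mod 23. 8⁻¹ ≡ 3 (mod 23), so λ ≡ 15.
  x = λ² - 16 - 1 = 225 - 17 ≡ 1; y = λ·(16 - 1) - 16 ≡ 2. → (1, 2)
10P: (1, 2) + (1, 21): same x and y₁ ≡ -y₂, so the sum is O.
11P: O + (1, 21) = (1, 21) (identity).

(1, 21)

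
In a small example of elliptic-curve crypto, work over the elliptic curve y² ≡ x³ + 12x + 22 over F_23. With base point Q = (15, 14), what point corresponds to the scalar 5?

(12, 13)

Double-and-add on 5 = (101)₂. Start with Q = (15, 14) for the leading 1-bit.
double: tangent at (15, 14): λ = (3·15² + 12)/(2·14) ≡ 20/5. 5⁻¹ ≡ 14 (mod 23) since 5·14 = 70 ≡ 1, so λ ≡ 20·14 ≡ 4.
  x = λ² - 15 - 15 = 16 - 30 ≡ 9; y = λ·(15 - 9) - 14 ≡ 10. → (9, 10)
double: tangent at (9, 10): λ = (3·9² + 12)/(2·10) ≡ 2/20. 20⁻¹ ≡ 15 (mod 23) since 20·15 = 300 ≡ 1, so λ ≡ 2·15 ≡ 7.
  x = λ² - 9 - 9 = 49 - 18 ≡ 8; y = λ·(9 - 8) - 10 ≡ 20. → (8, 20)
add Q: (8, 20) + (15, 14). λ = (14 - 20)/(15 - 8) ≡ 17/7 mod 23. 7⁻¹ ≡ 10 (mod 23), so λ ≡ 9.
  x = λ² - 8 - 15 = 81 - 23 ≡ 12; y = λ·(8 - 12) - 20 ≡ 13. → (12, 13)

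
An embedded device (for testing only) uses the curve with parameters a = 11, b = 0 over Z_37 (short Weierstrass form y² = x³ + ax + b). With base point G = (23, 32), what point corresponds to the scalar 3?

(23, 5)

Repeated addition: build up to 3G.
2G: tangent at (23, 32): λ = (3·23² + 11)/(2·32) ≡ 7/27. 27⁻¹ ≡ 11 (mod 37) since 27·11 = 297 ≡ 1, so λ ≡ 7·11 ≡ 3.
  x = λ² - 23 - 23 = 9 - 46 ≡ 0; y = λ·(23 - 0) - 32 ≡ 0. → (0, 0)
3G: (0, 0) + (23, 32). λ = (32 - 0)/(23 - 0) ≡ 32/23 mod 37. 23⁻¹ ≡ 29 (mod 37) since 23·29 = 667 ≡ 1, so λ ≡ 3.
  x = λ² - 0 - 23 = 9 - 23 ≡ 23; y = λ·(0 - 23) - 0 ≡ 5. → (23, 5)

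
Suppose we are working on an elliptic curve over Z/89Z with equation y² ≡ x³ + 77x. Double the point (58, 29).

tangent at (58, 29): λ = (3·58² + 77)/(2·29) ≡ 23/58. 58⁻¹ ≡ 66 (mod 89) since 58·66 = 3828 ≡ 1, so λ ≡ 23·66 ≡ 5.
  x = λ² - 58 - 58 = 25 - 116 ≡ 87; y = λ·(58 - 87) - 29 ≡ 4. → (87, 4)

(87, 4)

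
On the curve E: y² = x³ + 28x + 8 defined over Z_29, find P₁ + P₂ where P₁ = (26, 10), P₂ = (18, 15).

(23, 28)

(26, 10) + (18, 15). λ = (15 - 10)/(18 - 26) ≡ 5/21 mod 29. 21⁻¹ ≡ 18 (mod 29) since 21·18 = 378 ≡ 1, so λ ≡ 3.
  x = λ² - 26 - 18 = 9 - 44 ≡ 23; y = λ·(26 - 23) - 10 ≡ 28. → (23, 28)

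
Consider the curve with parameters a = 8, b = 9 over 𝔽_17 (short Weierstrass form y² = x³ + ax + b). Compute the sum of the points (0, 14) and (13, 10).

(0, 14) + (13, 10). λ = (10 - 14)/(13 - 0) ≡ 13/13 mod 17. 13⁻¹ ≡ 4 (mod 17), so λ ≡ 1.
  x = λ² - 0 - 13 = 1 - 13 ≡ 5; y = λ·(0 - 5) - 14 ≡ 15. → (5, 15)

(5, 15)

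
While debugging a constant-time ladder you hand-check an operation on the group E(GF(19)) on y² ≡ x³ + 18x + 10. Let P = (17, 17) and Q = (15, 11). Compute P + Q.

(15, 8)

(17, 17) + (15, 11). λ = (11 - 17)/(15 - 17) ≡ 13/17 mod 19. 17⁻¹ ≡ 9 (mod 19) since 17·9 = 153 ≡ 1, so λ ≡ 3.
  x = λ² - 17 - 15 = 9 - 32 ≡ 15; y = λ·(17 - 15) - 17 ≡ 8. → (15, 8)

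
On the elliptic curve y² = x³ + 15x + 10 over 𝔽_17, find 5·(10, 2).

Write G = (10, 2).
Double-and-add on 5 = (101)₂. Start with G = (10, 2) for the leading 1-bit.
double: tangent at (10, 2): λ = (3·10² + 15)/(2·2) ≡ 9/4. 4⁻¹ ≡ 13 (mod 17) since 4·13 = 52 ≡ 1, so λ ≡ 9·13 ≡ 15.
  x = λ² - 10 - 10 = 225 - 20 ≡ 1; y = λ·(10 - 1) - 2 ≡ 14. → (1, 14)
double: tangent at (1, 14): λ = (3·1² + 15)/(2·14) ≡ 1/11. 11⁻¹ ≡ 14 (mod 17), so λ ≡ 1·14 ≡ 14.
  x = λ² - 1 - 1 = 196 - 2 ≡ 7; y = λ·(1 - 7) - 14 ≡ 4. → (7, 4)
add G: (7, 4) + (10, 2). λ = (2 - 4)/(10 - 7) ≡ 15/3 mod 17. 3⁻¹ ≡ 6 (mod 17), so λ ≡ 5.
  x = λ² - 7 - 10 = 25 - 17 ≡ 8; y = λ·(7 - 8) - 4 ≡ 8. → (8, 8)

(8, 8)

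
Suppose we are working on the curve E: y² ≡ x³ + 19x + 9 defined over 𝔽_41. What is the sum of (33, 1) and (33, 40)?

The two points share x = 33 and their y-coordinates satisfy 1 + 40 ≡ 0 (mod 41), so they are inverses. Their sum is ∞.

O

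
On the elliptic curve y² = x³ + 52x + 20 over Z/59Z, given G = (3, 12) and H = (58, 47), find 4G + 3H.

(34, 38)

First 4G:
Repeated addition: build up to 4G.
2G: tangent at (3, 12): λ = (3·3² + 52)/(2·12) ≡ 20/24. 24⁻¹ ≡ 32 (mod 59) since 24·32 = 768 ≡ 1, so λ ≡ 20·32 ≡ 50.
  x = λ² - 3 - 3 = 2500 - 6 ≡ 16; y = λ·(3 - 16) - 12 ≡ 46. → (16, 46)
3G: (16, 46) + (3, 12). λ = (12 - 46)/(3 - 16) ≡ 25/46 mod 59. 46⁻¹ ≡ 9 (mod 59) since 46·9 = 414 ≡ 1, so λ ≡ 48.
  x = λ² - 16 - 3 = 2304 - 19 ≡ 43; y = λ·(16 - 43) - 46 ≡ 15. → (43, 15)
4G: (43, 15) + (3, 12). λ = (12 - 15)/(3 - 43) ≡ 56/19 mod 59. 19⁻¹ ≡ 28 (mod 59) since 19·28 = 532 ≡ 1, so λ ≡ 34.
  x = λ² - 43 - 3 = 1156 - 46 ≡ 48; y = λ·(43 - 48) - 15 ≡ 51. → (48, 51)
4G = (48, 51).
Next 3H:
Repeated addition: build up to 3H.
2H: tangent at (58, 47): λ = (3·58² + 52)/(2·47) ≡ 55/35. 35⁻¹ ≡ 27 (mod 59), so λ ≡ 55·27 ≡ 10.
  x = λ² - 58 - 58 = 100 - 116 ≡ 43; y = λ·(58 - 43) - 47 ≡ 44. → (43, 44)
3H: (43, 44) + (58, 47). λ = (47 - 44)/(58 - 43) ≡ 3/15 mod 59. 15⁻¹ ≡ 4 (mod 59), so λ ≡ 12.
  x = λ² - 43 - 58 = 144 - 101 ≡ 43; y = λ·(43 - 43) - 44 ≡ 15. → (43, 15)
3H = (43, 15).
Finally 4G + 3H:
(48, 51) + (43, 15). λ = (15 - 51)/(43 - 48) ≡ 23/54 mod 59. 54⁻¹ ≡ 47 (mod 59), so λ ≡ 19.
  x = λ² - 48 - 43 = 361 - 91 ≡ 34; y = λ·(48 - 34) - 51 ≡ 38. → (34, 38)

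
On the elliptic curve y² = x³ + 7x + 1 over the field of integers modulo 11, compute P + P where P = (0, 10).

tangent at (0, 10): λ = (3·0² + 7)/(2·10) ≡ 7/9. 9⁻¹ ≡ 5 (mod 11) since 9·5 = 45 ≡ 1, so λ ≡ 7·5 ≡ 2.
  x = λ² - 0 - 0 = 4 - 0 ≡ 4; y = λ·(0 - 4) - 10 ≡ 4. → (4, 4)

(4, 4)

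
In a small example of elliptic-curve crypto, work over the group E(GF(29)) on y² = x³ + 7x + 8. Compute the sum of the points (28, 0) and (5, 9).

(20, 12)

(28, 0) + (5, 9). λ = (9 - 0)/(5 - 28) ≡ 9/6 mod 29. 6⁻¹ ≡ 5 (mod 29) since 6·5 = 30 ≡ 1, so λ ≡ 16.
  x = λ² - 28 - 5 = 256 - 33 ≡ 20; y = λ·(28 - 20) - 0 ≡ 12. → (20, 12)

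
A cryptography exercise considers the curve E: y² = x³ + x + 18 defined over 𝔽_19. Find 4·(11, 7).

(1, 1)

Write P = (11, 7).
Double-and-add on 4 = (100)₂. Start with P = (11, 7) for the leading 1-bit.
double: tangent at (11, 7): λ = (3·11² + 1)/(2·7) ≡ 3/14. 14⁻¹ ≡ 15 (mod 19), so λ ≡ 3·15 ≡ 7.
  x = λ² - 11 - 11 = 49 - 22 ≡ 8; y = λ·(11 - 8) - 7 ≡ 14. → (8, 14)
double: tangent at (8, 14): λ = (3·8² + 1)/(2·14) ≡ 3/9. 9⁻¹ ≡ 17 (mod 19) since 9·17 = 153 ≡ 1, so λ ≡ 3·17 ≡ 13.
  x = λ² - 8 - 8 = 169 - 16 ≡ 1; y = λ·(8 - 1) - 14 ≡ 1. → (1, 1)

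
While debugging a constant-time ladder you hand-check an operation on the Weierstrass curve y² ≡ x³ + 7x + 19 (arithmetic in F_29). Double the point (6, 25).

tangent at (6, 25): λ = (3·6² + 7)/(2·25) ≡ 28/21. 21⁻¹ ≡ 18 (mod 29), so λ ≡ 28·18 ≡ 11.
  x = λ² - 6 - 6 = 121 - 12 ≡ 22; y = λ·(6 - 22) - 25 ≡ 2. → (22, 2)

(22, 2)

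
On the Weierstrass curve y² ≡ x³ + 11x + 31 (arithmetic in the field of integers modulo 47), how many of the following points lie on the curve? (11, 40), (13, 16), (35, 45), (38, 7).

(11, 40): 40² ≡ 2, rhs ≡ 26 → off.
(13, 16): 16² ≡ 21, rhs ≡ 21 → on.
(35, 45): 45² ≡ 4, rhs ≡ 4 → on.
(38, 7): 7² ≡ 2, rhs ≡ 2 → on.

3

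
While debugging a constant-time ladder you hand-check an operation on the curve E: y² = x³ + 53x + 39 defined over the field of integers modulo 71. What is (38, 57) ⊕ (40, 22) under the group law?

(38, 57) + (40, 22). λ = (22 - 57)/(40 - 38) ≡ 36/2 mod 71. 2⁻¹ ≡ 36 (mod 71), so λ ≡ 18.
  x = λ² - 38 - 40 = 324 - 78 ≡ 33; y = λ·(38 - 33) - 57 ≡ 33. → (33, 33)

(33, 33)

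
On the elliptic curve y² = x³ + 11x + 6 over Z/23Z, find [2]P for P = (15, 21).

(17, 0)

tangent at (15, 21): λ = (3·15² + 11)/(2·21) ≡ 19/19. 19⁻¹ ≡ 17 (mod 23), so λ ≡ 19·17 ≡ 1.
  x = λ² - 15 - 15 = 1 - 30 ≡ 17; y = λ·(15 - 17) - 21 ≡ 0. → (17, 0)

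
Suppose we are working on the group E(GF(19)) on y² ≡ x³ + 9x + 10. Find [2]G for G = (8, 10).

(10, 6)

tangent at (8, 10): λ = (3·8² + 9)/(2·10) ≡ 11/1. 1⁻¹ ≡ 1 (mod 19), so λ ≡ 11·1 ≡ 11.
  x = λ² - 8 - 8 = 121 - 16 ≡ 10; y = λ·(8 - 10) - 10 ≡ 6. → (10, 6)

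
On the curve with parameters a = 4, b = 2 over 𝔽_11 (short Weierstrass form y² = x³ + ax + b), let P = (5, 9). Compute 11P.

Double-and-add on 11 = (1011)₂. Start with P = (5, 9) for the leading 1-bit.
double: tangent at (5, 9): λ = (3·5² + 4)/(2·9) ≡ 2/7. 7⁻¹ ≡ 8 (mod 11) since 7·8 = 56 ≡ 1, so λ ≡ 2·8 ≡ 5.
  x = λ² - 5 - 5 = 25 - 10 ≡ 4; y = λ·(5 - 4) - 9 ≡ 7. → (4, 7)
double: tangent at (4, 7): λ = (3·4² + 4)/(2·7) ≡ 8/3. 3⁻¹ ≡ 4 (mod 11) since 3·4 = 12 ≡ 1, so λ ≡ 8·4 ≡ 10.
  x = λ² - 4 - 4 = 100 - 8 ≡ 4; y = λ·(4 - 4) - 7 ≡ 4. → (4, 4)
add P: (4, 4) + (5, 9). λ = (9 - 4)/(5 - 4) ≡ 5/1 mod 11. 1⁻¹ ≡ 1 (mod 11), so λ ≡ 5.
  x = λ² - 4 - 5 = 25 - 9 ≡ 5; y = λ·(4 - 5) - 4 ≡ 2. → (5, 2)
double: tangent at (5, 2): λ = (3·5² + 4)/(2·2) ≡ 2/4. 4⁻¹ ≡ 3 (mod 11), so λ ≡ 2·3 ≡ 6.
  x = λ² - 5 - 5 = 36 - 10 ≡ 4; y = λ·(5 - 4) - 2 ≡ 4. → (4, 4)
add P: (4, 4) + (5, 9). λ = (9 - 4)/(5 - 4) ≡ 5/1 mod 11. 1⁻¹ ≡ 1 (mod 11), so λ ≡ 5.
  x = λ² - 4 - 5 = 25 - 9 ≡ 5; y = λ·(4 - 5) - 4 ≡ 2. → (5, 2)

(5, 2)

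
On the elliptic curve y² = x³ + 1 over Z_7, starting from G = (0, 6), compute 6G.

Repeated addition: build up to 6G.
2G: tangent at (0, 6): λ = (3·0² + 0)/(2·6) ≡ 0/5. 5⁻¹ ≡ 3 (mod 7) since 5·3 = 15 ≡ 1, so λ ≡ 0·3 ≡ 0.
  x = λ² - 0 - 0 = 0 - 0 ≡ 0; y = λ·(0 - 0) - 6 ≡ 1. → (0, 1)
3G: (0, 1) + (0, 6): same x and y₁ ≡ -y₂, so the sum is O.
4G: O + (0, 6) = (0, 6) (identity).
5G: tangent at (0, 6): λ = (3·0² + 0)/(2·6) ≡ 0/5. 5⁻¹ ≡ 3 (mod 7) since 5·3 = 15 ≡ 1, so λ ≡ 0·3 ≡ 0.
  x = λ² - 0 - 0 = 0 - 0 ≡ 0; y = λ·(0 - 0) - 6 ≡ 1. → (0, 1)
6G: (0, 1) + (0, 6): same x and y₁ ≡ -y₂, so the sum is O.

O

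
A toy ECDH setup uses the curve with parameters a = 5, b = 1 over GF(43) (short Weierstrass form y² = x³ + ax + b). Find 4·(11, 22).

(16, 7)

Write G = (11, 22).
Repeated addition: build up to 4G.
2G: tangent at (11, 22): λ = (3·11² + 5)/(2·22) ≡ 24/1. 1⁻¹ ≡ 1 (mod 43) since 1·1 = 1 ≡ 1, so λ ≡ 24·1 ≡ 24.
  x = λ² - 11 - 11 = 576 - 22 ≡ 38; y = λ·(11 - 38) - 22 ≡ 18. → (38, 18)
3G: (38, 18) + (11, 22). λ = (22 - 18)/(11 - 38) ≡ 4/16 mod 43. 16⁻¹ ≡ 35 (mod 43), so λ ≡ 11.
  x = λ² - 38 - 11 = 121 - 49 ≡ 29; y = λ·(38 - 29) - 18 ≡ 38. → (29, 38)
4G: (29, 38) + (11, 22). λ = (22 - 38)/(11 - 29) ≡ 27/25 mod 43. 25⁻¹ ≡ 31 (mod 43) since 25·31 = 775 ≡ 1, so λ ≡ 20.
  x = λ² - 29 - 11 = 400 - 40 ≡ 16; y = λ·(29 - 16) - 38 ≡ 7. → (16, 7)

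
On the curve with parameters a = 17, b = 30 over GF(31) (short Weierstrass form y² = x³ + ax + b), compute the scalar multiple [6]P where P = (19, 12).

Repeated addition: build up to 6P.
2P: tangent at (19, 12): λ = (3·19² + 17)/(2·12) ≡ 15/24. 24⁻¹ ≡ 22 (mod 31) since 24·22 = 528 ≡ 1, so λ ≡ 15·22 ≡ 20.
  x = λ² - 19 - 19 = 400 - 38 ≡ 21; y = λ·(19 - 21) - 12 ≡ 10. → (21, 10)
3P: (21, 10) + (19, 12). λ = (12 - 10)/(19 - 21) ≡ 2/29 mod 31. 29⁻¹ ≡ 15 (mod 31), so λ ≡ 30.
  x = λ² - 21 - 19 = 900 - 40 ≡ 23; y = λ·(21 - 23) - 10 ≡ 23. → (23, 23)
4P: (23, 23) + (19, 12). λ = (12 - 23)/(19 - 23) ≡ 20/27 mod 31. 27⁻¹ ≡ 23 (mod 31) since 27·23 = 621 ≡ 1, so λ ≡ 26.
  x = λ² - 23 - 19 = 676 - 42 ≡ 14; y = λ·(23 - 14) - 23 ≡ 25. → (14, 25)
5P: (14, 25) + (19, 12). λ = (12 - 25)/(19 - 14) ≡ 18/5 mod 31. 5⁻¹ ≡ 25 (mod 31) since 5·25 = 125 ≡ 1, so λ ≡ 16.
  x = λ² - 14 - 19 = 256 - 33 ≡ 6; y = λ·(14 - 6) - 25 ≡ 10. → (6, 10)
6P: (6, 10) + (19, 12). λ = (12 - 10)/(19 - 6) ≡ 2/13 mod 31. 13⁻¹ ≡ 12 (mod 31) since 13·12 = 156 ≡ 1, so λ ≡ 24.
  x = λ² - 6 - 19 = 576 - 25 ≡ 24; y = λ·(6 - 24) - 10 ≡ 23. → (24, 23)

(24, 23)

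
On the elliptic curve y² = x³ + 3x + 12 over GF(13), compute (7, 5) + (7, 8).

The two points share x = 7 and their y-coordinates satisfy 5 + 8 ≡ 0 (mod 13), so they are inverses. Their sum is the point at infinity.

O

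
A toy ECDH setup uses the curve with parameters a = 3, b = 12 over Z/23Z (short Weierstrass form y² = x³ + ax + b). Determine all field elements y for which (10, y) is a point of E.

none

x³ + 3x + 12 = 1042 ≡ 7 (mod 23).
7 is a non-residue mod 23; no y exists.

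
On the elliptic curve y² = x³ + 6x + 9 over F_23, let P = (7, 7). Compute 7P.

Repeated addition: build up to 7P.
2P: tangent at (7, 7): λ = (3·7² + 6)/(2·7) ≡ 15/14. 14⁻¹ ≡ 5 (mod 23), so λ ≡ 15·5 ≡ 6.
  x = λ² - 7 - 7 = 36 - 14 ≡ 22; y = λ·(7 - 22) - 7 ≡ 18. → (22, 18)
3P: (22, 18) + (7, 7). λ = (7 - 18)/(7 - 22) ≡ 12/8 mod 23. 8⁻¹ ≡ 3 (mod 23), so λ ≡ 13.
  x = λ² - 22 - 7 = 169 - 29 ≡ 2; y = λ·(22 - 2) - 18 ≡ 12. → (2, 12)
4P: (2, 12) + (7, 7). λ = (7 - 12)/(7 - 2) ≡ 18/5 mod 23. 5⁻¹ ≡ 14 (mod 23) since 5·14 = 70 ≡ 1, so λ ≡ 22.
  x = λ² - 2 - 7 = 484 - 9 ≡ 15; y = λ·(2 - 15) - 12 ≡ 1. → (15, 1)
5P: (15, 1) + (7, 7). λ = (7 - 1)/(7 - 15) ≡ 6/15 mod 23. 15⁻¹ ≡ 20 (mod 23) since 15·20 = 300 ≡ 1, so λ ≡ 5.
  x = λ² - 15 - 7 = 25 - 22 ≡ 3; y = λ·(15 - 3) - 1 ≡ 13. → (3, 13)
6P: (3, 13) + (7, 7). λ = (7 - 13)/(7 - 3) ≡ 17/4 mod 23. 4⁻¹ ≡ 6 (mod 23), so λ ≡ 10.
  x = λ² - 3 - 7 = 100 - 10 ≡ 21; y = λ·(3 - 21) - 13 ≡ 14. → (21, 14)
7P: (21, 14) + (7, 7). λ = (7 - 14)/(7 - 21) ≡ 16/9 mod 23. 9⁻¹ ≡ 18 (mod 23), so λ ≡ 12.
  x = λ² - 21 - 7 = 144 - 28 ≡ 1; y = λ·(21 - 1) - 14 ≡ 19. → (1, 19)

(1, 19)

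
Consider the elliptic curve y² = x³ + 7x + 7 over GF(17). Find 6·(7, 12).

(11, 15)

Write G = (7, 12).
Repeated addition: build up to 6G.
2G: tangent at (7, 12): λ = (3·7² + 7)/(2·12) ≡ 1/7. 7⁻¹ ≡ 5 (mod 17), so λ ≡ 1·5 ≡ 5.
  x = λ² - 7 - 7 = 25 - 14 ≡ 11; y = λ·(7 - 11) - 12 ≡ 2. → (11, 2)
3G: (11, 2) + (7, 12). λ = (12 - 2)/(7 - 11) ≡ 10/13 mod 17. 13⁻¹ ≡ 4 (mod 17) since 13·4 = 52 ≡ 1, so λ ≡ 6.
  x = λ² - 11 - 7 = 36 - 18 ≡ 1; y = λ·(11 - 1) - 2 ≡ 7. → (1, 7)
4G: (1, 7) + (7, 12). λ = (12 - 7)/(7 - 1) ≡ 5/6 mod 17. 6⁻¹ ≡ 3 (mod 17), so λ ≡ 15.
  x = λ² - 1 - 7 = 225 - 8 ≡ 13; y = λ·(1 - 13) - 7 ≡ 0. → (13, 0)
5G: (13, 0) + (7, 12). λ = (12 - 0)/(7 - 13) ≡ 12/11 mod 17. 11⁻¹ ≡ 14 (mod 17) since 11·14 = 154 ≡ 1, so λ ≡ 15.
  x = λ² - 13 - 7 = 225 - 20 ≡ 1; y = λ·(13 - 1) - 0 ≡ 10. → (1, 10)
6G: (1, 10) + (7, 12). λ = (12 - 10)/(7 - 1) ≡ 2/6 mod 17. 6⁻¹ ≡ 3 (mod 17) since 6·3 = 18 ≡ 1, so λ ≡ 6.
  x = λ² - 1 - 7 = 36 - 8 ≡ 11; y = λ·(1 - 11) - 10 ≡ 15. → (11, 15)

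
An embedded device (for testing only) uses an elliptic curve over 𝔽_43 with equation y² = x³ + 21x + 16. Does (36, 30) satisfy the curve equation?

no

y² = 30² ≡ 40; x³ + 21x + 16 = 47428 ≡ 42 (mod 43). 40 ≠ 42.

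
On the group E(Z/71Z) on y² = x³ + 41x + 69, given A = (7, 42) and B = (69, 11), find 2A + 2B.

(1, 53)

First 2A:
Repeated addition: build up to 2A.
2A: tangent at (7, 42): λ = (3·7² + 41)/(2·42) ≡ 46/13. 13⁻¹ ≡ 11 (mod 71) since 13·11 = 143 ≡ 1, so λ ≡ 46·11 ≡ 9.
  x = λ² - 7 - 7 = 81 - 14 ≡ 67; y = λ·(7 - 67) - 42 ≡ 57. → (67, 57)
2A = (67, 57).
Next 2B:
Repeated addition: build up to 2B.
2B: tangent at (69, 11): λ = (3·69² + 41)/(2·11) ≡ 53/22. 22⁻¹ ≡ 42 (mod 71), so λ ≡ 53·42 ≡ 25.
  x = λ² - 69 - 69 = 625 - 138 ≡ 61; y = λ·(69 - 61) - 11 ≡ 47. → (61, 47)
2B = (61, 47).
Finally 2A + 2B:
(67, 57) + (61, 47). λ = (47 - 57)/(61 - 67) ≡ 61/65 mod 71. 65⁻¹ ≡ 59 (mod 71), so λ ≡ 49.
  x = λ² - 67 - 61 = 2401 - 128 ≡ 1; y = λ·(67 - 1) - 57 ≡ 53. → (1, 53)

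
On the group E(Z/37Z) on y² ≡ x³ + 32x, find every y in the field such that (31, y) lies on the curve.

x³ + 32x + 0 = 30783 ≡ 36 (mod 37).
Square roots of 36 mod 37: 6 and 31 (since 6² = 36 ≡ 36).

6, 31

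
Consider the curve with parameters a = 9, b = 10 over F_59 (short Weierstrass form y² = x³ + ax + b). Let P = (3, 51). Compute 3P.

(35, 37)

Repeated addition: build up to 3P.
2P: tangent at (3, 51): λ = (3·3² + 9)/(2·51) ≡ 36/43. 43⁻¹ ≡ 11 (mod 59), so λ ≡ 36·11 ≡ 42.
  x = λ² - 3 - 3 = 1764 - 6 ≡ 47; y = λ·(3 - 47) - 51 ≡ 48. → (47, 48)
3P: (47, 48) + (3, 51). λ = (51 - 48)/(3 - 47) ≡ 3/15 mod 59. 15⁻¹ ≡ 4 (mod 59), so λ ≡ 12.
  x = λ² - 47 - 3 = 144 - 50 ≡ 35; y = λ·(47 - 35) - 48 ≡ 37. → (35, 37)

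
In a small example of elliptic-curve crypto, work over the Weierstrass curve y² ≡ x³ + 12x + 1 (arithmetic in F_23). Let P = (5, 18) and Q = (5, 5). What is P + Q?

The two points share x = 5 and their y-coordinates satisfy 18 + 5 ≡ 0 (mod 23), so they are inverses. Their sum is O.

O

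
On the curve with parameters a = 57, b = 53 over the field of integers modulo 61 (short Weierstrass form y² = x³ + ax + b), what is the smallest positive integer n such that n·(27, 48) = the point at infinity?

2P: tangent at (27, 48): λ = (3·27² + 57)/(2·48) ≡ 48/35. 35⁻¹ ≡ 7 (mod 61) since 35·7 = 245 ≡ 1, so λ ≡ 48·7 ≡ 31.
  x = λ² - 27 - 27 = 961 - 54 ≡ 53; y = λ·(27 - 53) - 48 ≡ 0. → (53, 0)
3P: (53, 0) + (27, 48). λ = (48 - 0)/(27 - 53) ≡ 48/35 mod 61. 35⁻¹ ≡ 7 (mod 61), so λ ≡ 31.
  x = λ² - 53 - 27 = 961 - 80 ≡ 27; y = λ·(53 - 27) - 0 ≡ 13. → (27, 13)
4P: (27, 13) + (27, 48): same x and y₁ ≡ -y₂, so the sum is the point at infinity.
4P = the point at infinity, so the order is 4.

4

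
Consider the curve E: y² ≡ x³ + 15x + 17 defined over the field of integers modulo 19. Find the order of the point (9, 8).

4

2P: tangent at (9, 8): λ = (3·9² + 15)/(2·8) ≡ 11/16. 16⁻¹ ≡ 6 (mod 19) since 16·6 = 96 ≡ 1, so λ ≡ 11·6 ≡ 9.
  x = λ² - 9 - 9 = 81 - 18 ≡ 6; y = λ·(9 - 6) - 8 ≡ 0. → (6, 0)
3P: (6, 0) + (9, 8). λ = (8 - 0)/(9 - 6) ≡ 8/3 mod 19. 3⁻¹ ≡ 13 (mod 19), so λ ≡ 9.
  x = λ² - 6 - 9 = 81 - 15 ≡ 9; y = λ·(6 - 9) - 0 ≡ 11. → (9, 11)
4P: (9, 11) + (9, 8): same x and y₁ ≡ -y₂, so the sum is the point at infinity.
4P = the point at infinity, so the order is 4.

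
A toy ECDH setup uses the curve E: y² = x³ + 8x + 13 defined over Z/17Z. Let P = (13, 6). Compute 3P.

(11, 2)

Repeated addition: build up to 3P.
2P: tangent at (13, 6): λ = (3·13² + 8)/(2·6) ≡ 5/12. 12⁻¹ ≡ 10 (mod 17) since 12·10 = 120 ≡ 1, so λ ≡ 5·10 ≡ 16.
  x = λ² - 13 - 13 = 256 - 26 ≡ 9; y = λ·(13 - 9) - 6 ≡ 7. → (9, 7)
3P: (9, 7) + (13, 6). λ = (6 - 7)/(13 - 9) ≡ 16/4 mod 17. 4⁻¹ ≡ 13 (mod 17), so λ ≡ 4.
  x = λ² - 9 - 13 = 16 - 22 ≡ 11; y = λ·(9 - 11) - 7 ≡ 2. → (11, 2)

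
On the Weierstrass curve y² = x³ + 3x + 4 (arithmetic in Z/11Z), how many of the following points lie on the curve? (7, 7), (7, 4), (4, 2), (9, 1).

(7, 7): 7² ≡ 5, rhs ≡ 5 → on.
(7, 4): 4² ≡ 5, rhs ≡ 5 → on.
(4, 2): 2² ≡ 4, rhs ≡ 3 → off.
(9, 1): 1² ≡ 1, rhs ≡ 1 → on.

3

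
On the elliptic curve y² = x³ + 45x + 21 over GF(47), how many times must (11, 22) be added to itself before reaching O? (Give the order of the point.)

2P: tangent at (11, 22): λ = (3·11² + 45)/(2·22) ≡ 32/44. 44⁻¹ ≡ 31 (mod 47) since 44·31 = 1364 ≡ 1, so λ ≡ 32·31 ≡ 5.
  x = λ² - 11 - 11 = 25 - 22 ≡ 3; y = λ·(11 - 3) - 22 ≡ 18. → (3, 18)
3P: (3, 18) + (11, 22). λ = (22 - 18)/(11 - 3) ≡ 4/8 mod 47. 8⁻¹ ≡ 6 (mod 47), so λ ≡ 24.
  x = λ² - 3 - 11 = 576 - 14 ≡ 45; y = λ·(3 - 45) - 18 ≡ 8. → (45, 8)
4P: (45, 8) + (11, 22). λ = (22 - 8)/(11 - 45) ≡ 14/13 mod 47. 13⁻¹ ≡ 29 (mod 47), so λ ≡ 30.
  x = λ² - 45 - 11 = 900 - 56 ≡ 45; y = λ·(45 - 45) - 8 ≡ 39. → (45, 39)
5P: (45, 39) + (11, 22). λ = (22 - 39)/(11 - 45) ≡ 30/13 mod 47. 13⁻¹ ≡ 29 (mod 47) since 13·29 = 377 ≡ 1, so λ ≡ 24.
  x = λ² - 45 - 11 = 576 - 56 ≡ 3; y = λ·(45 - 3) - 39 ≡ 29. → (3, 29)
6P: (3, 29) + (11, 22). λ = (22 - 29)/(11 - 3) ≡ 40/8 mod 47. 8⁻¹ ≡ 6 (mod 47), so λ ≡ 5.
  x = λ² - 3 - 11 = 25 - 14 ≡ 11; y = λ·(3 - 11) - 29 ≡ 25. → (11, 25)
7P: (11, 25) + (11, 22): same x and y₁ ≡ -y₂, so the sum is O.
7P = O, so the order is 7.

7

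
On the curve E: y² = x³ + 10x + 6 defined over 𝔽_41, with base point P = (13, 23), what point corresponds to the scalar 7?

Repeated addition: build up to 7P.
2P: tangent at (13, 23): λ = (3·13² + 10)/(2·23) ≡ 25/5. 5⁻¹ ≡ 33 (mod 41), so λ ≡ 25·33 ≡ 5.
  x = λ² - 13 - 13 = 25 - 26 ≡ 40; y = λ·(13 - 40) - 23 ≡ 6. → (40, 6)
3P: (40, 6) + (13, 23). λ = (23 - 6)/(13 - 40) ≡ 17/14 mod 41. 14⁻¹ ≡ 3 (mod 41), so λ ≡ 10.
  x = λ² - 40 - 13 = 100 - 53 ≡ 6; y = λ·(40 - 6) - 6 ≡ 6. → (6, 6)
4P: (6, 6) + (13, 23). λ = (23 - 6)/(13 - 6) ≡ 17/7 mod 41. 7⁻¹ ≡ 6 (mod 41), so λ ≡ 20.
  x = λ² - 6 - 13 = 400 - 19 ≡ 12; y = λ·(6 - 12) - 6 ≡ 38. → (12, 38)
5P: (12, 38) + (13, 23). λ = (23 - 38)/(13 - 12) ≡ 26/1 mod 41. 1⁻¹ ≡ 1 (mod 41) since 1·1 = 1 ≡ 1, so λ ≡ 26.
  x = λ² - 12 - 13 = 676 - 25 ≡ 36; y = λ·(12 - 36) - 38 ≡ 35. → (36, 35)
6P: (36, 35) + (13, 23). λ = (23 - 35)/(13 - 36) ≡ 29/18 mod 41. 18⁻¹ ≡ 16 (mod 41), so λ ≡ 13.
  x = λ² - 36 - 13 = 169 - 49 ≡ 38; y = λ·(36 - 38) - 35 ≡ 21. → (38, 21)
7P: (38, 21) + (13, 23). λ = (23 - 21)/(13 - 38) ≡ 2/16 mod 41. 16⁻¹ ≡ 18 (mod 41), so λ ≡ 36.
  x = λ² - 38 - 13 = 1296 - 51 ≡ 15; y = λ·(38 - 15) - 21 ≡ 28. → (15, 28)

(15, 28)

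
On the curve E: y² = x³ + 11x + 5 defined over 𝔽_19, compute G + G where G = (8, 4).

tangent at (8, 4): λ = (3·8² + 11)/(2·4) ≡ 13/8. 8⁻¹ ≡ 12 (mod 19), so λ ≡ 13·12 ≡ 4.
  x = λ² - 8 - 8 = 16 - 16 ≡ 0; y = λ·(8 - 0) - 4 ≡ 9. → (0, 9)

(0, 9)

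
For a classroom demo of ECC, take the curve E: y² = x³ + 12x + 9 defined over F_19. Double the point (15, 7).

(0, 3)

tangent at (15, 7): λ = (3·15² + 12)/(2·7) ≡ 3/14. 14⁻¹ ≡ 15 (mod 19), so λ ≡ 3·15 ≡ 7.
  x = λ² - 15 - 15 = 49 - 30 ≡ 0; y = λ·(15 - 0) - 7 ≡ 3. → (0, 3)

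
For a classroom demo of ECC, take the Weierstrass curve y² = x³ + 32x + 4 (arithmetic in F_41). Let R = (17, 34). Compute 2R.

tangent at (17, 34): λ = (3·17² + 32)/(2·34) ≡ 38/27. 27⁻¹ ≡ 38 (mod 41), so λ ≡ 38·38 ≡ 9.
  x = λ² - 17 - 17 = 81 - 34 ≡ 6; y = λ·(17 - 6) - 34 ≡ 24. → (6, 24)

(6, 24)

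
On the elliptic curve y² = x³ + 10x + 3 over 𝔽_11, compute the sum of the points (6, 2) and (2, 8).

(8, 1)

(6, 2) + (2, 8). λ = (8 - 2)/(2 - 6) ≡ 6/7 mod 11. 7⁻¹ ≡ 8 (mod 11), so λ ≡ 4.
  x = λ² - 6 - 2 = 16 - 8 ≡ 8; y = λ·(6 - 8) - 2 ≡ 1. → (8, 1)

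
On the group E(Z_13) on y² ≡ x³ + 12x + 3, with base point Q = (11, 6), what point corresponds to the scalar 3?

Repeated addition: build up to 3Q.
2Q: tangent at (11, 6): λ = (3·11² + 12)/(2·6) ≡ 11/12. 12⁻¹ ≡ 12 (mod 13), so λ ≡ 11·12 ≡ 2.
  x = λ² - 11 - 11 = 4 - 22 ≡ 8; y = λ·(11 - 8) - 6 ≡ 0. → (8, 0)
3Q: (8, 0) + (11, 6). λ = (6 - 0)/(11 - 8) ≡ 6/3 mod 13. 3⁻¹ ≡ 9 (mod 13), so λ ≡ 2.
  x = λ² - 8 - 11 = 4 - 19 ≡ 11; y = λ·(8 - 11) - 0 ≡ 7. → (11, 7)

(11, 7)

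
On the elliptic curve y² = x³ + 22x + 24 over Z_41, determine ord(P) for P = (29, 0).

2

2P: (29, 0) + (29, 0): same x and y₁ ≡ -y₂, so the sum is O.
2P = O, so the order is 2.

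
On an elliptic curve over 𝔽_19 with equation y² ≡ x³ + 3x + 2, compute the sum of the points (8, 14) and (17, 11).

(11, 6)

(8, 14) + (17, 11). λ = (11 - 14)/(17 - 8) ≡ 16/9 mod 19. 9⁻¹ ≡ 17 (mod 19), so λ ≡ 6.
  x = λ² - 8 - 17 = 36 - 25 ≡ 11; y = λ·(8 - 11) - 14 ≡ 6. → (11, 6)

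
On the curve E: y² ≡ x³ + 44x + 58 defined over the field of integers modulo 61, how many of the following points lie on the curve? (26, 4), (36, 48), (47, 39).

(26, 4): 4² ≡ 16, rhs ≡ 51 → off.
(36, 48): 48² ≡ 47, rhs ≡ 47 → on.
(47, 39): 39² ≡ 57, rhs ≡ 53 → off.

1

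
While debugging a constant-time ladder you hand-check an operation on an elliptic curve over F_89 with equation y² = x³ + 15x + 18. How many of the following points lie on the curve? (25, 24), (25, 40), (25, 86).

(25, 24): 24² ≡ 42, rhs ≡ 87 → off.
(25, 40): 40² ≡ 87, rhs ≡ 87 → on.
(25, 86): 86² ≡ 9, rhs ≡ 87 → off.

1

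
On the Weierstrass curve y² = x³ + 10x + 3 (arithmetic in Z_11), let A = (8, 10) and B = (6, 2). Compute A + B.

(2, 3)

(8, 10) + (6, 2). λ = (2 - 10)/(6 - 8) ≡ 3/9 mod 11. 9⁻¹ ≡ 5 (mod 11), so λ ≡ 4.
  x = λ² - 8 - 6 = 16 - 14 ≡ 2; y = λ·(8 - 2) - 10 ≡ 3. → (2, 3)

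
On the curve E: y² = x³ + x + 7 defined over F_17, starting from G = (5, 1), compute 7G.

(5, 1)

Double-and-add on 7 = (111)₂. Start with G = (5, 1) for the leading 1-bit.
double: tangent at (5, 1): λ = (3·5² + 1)/(2·1) ≡ 8/2. 2⁻¹ ≡ 9 (mod 17), so λ ≡ 8·9 ≡ 4.
  x = λ² - 5 - 5 = 16 - 10 ≡ 6; y = λ·(5 - 6) - 1 ≡ 12. → (6, 12)
add G: (6, 12) + (5, 1). λ = (1 - 12)/(5 - 6) ≡ 6/16 mod 17. 16⁻¹ ≡ 16 (mod 17), so λ ≡ 11.
  x = λ² - 6 - 5 = 121 - 11 ≡ 8; y = λ·(6 - 8) - 12 ≡ 0. → (8, 0)
double: (8, 0) + (8, 0): same x and y₁ ≡ -y₂, so the sum is O.
add G: O + (5, 1) = (5, 1) (identity).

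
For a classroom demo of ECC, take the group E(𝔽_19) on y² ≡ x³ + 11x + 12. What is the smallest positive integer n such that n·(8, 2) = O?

2P: tangent at (8, 2): λ = (3·8² + 11)/(2·2) ≡ 13/4. 4⁻¹ ≡ 5 (mod 19), so λ ≡ 13·5 ≡ 8.
  x = λ² - 8 - 8 = 64 - 16 ≡ 10; y = λ·(8 - 10) - 2 ≡ 1. → (10, 1)
3P: (10, 1) + (8, 2). λ = (2 - 1)/(8 - 10) ≡ 1/17 mod 19. 17⁻¹ ≡ 9 (mod 19), so λ ≡ 9.
  x = λ² - 10 - 8 = 81 - 18 ≡ 6; y = λ·(10 - 6) - 1 ≡ 16. → (6, 16)
4P: (6, 16) + (8, 2). λ = (2 - 16)/(8 - 6) ≡ 5/2 mod 19. 2⁻¹ ≡ 10 (mod 19), so λ ≡ 12.
  x = λ² - 6 - 8 = 144 - 14 ≡ 16; y = λ·(6 - 16) - 16 ≡ 16. → (16, 16)
5P: (16, 16) + (8, 2). λ = (2 - 16)/(8 - 16) ≡ 5/11 mod 19. 11⁻¹ ≡ 7 (mod 19) since 11·7 = 77 ≡ 1, so λ ≡ 16.
  x = λ² - 16 - 8 = 256 - 24 ≡ 4; y = λ·(16 - 4) - 16 ≡ 5. → (4, 5)
6P: (4, 5) + (8, 2). λ = (2 - 5)/(8 - 4) ≡ 16/4 mod 19. 4⁻¹ ≡ 5 (mod 19), so λ ≡ 4.
  x = λ² - 4 - 8 = 16 - 12 ≡ 4; y = λ·(4 - 4) - 5 ≡ 14. → (4, 14)
7P: (4, 14) + (8, 2). λ = (2 - 14)/(8 - 4) ≡ 7/4 mod 19. 4⁻¹ ≡ 5 (mod 19) since 4·5 = 20 ≡ 1, so λ ≡ 16.
  x = λ² - 4 - 8 = 256 - 12 ≡ 16; y = λ·(4 - 16) - 14 ≡ 3. → (16, 3)
8P: (16, 3) + (8, 2). λ = (2 - 3)/(8 - 16) ≡ 18/11 mod 19. 11⁻¹ ≡ 7 (mod 19) since 11·7 = 77 ≡ 1, so λ ≡ 12.
  x = λ² - 16 - 8 = 144 - 24 ≡ 6; y = λ·(16 - 6) - 3 ≡ 3. → (6, 3)
9P: (6, 3) + (8, 2). λ = (2 - 3)/(8 - 6) ≡ 18/2 mod 19. 2⁻¹ ≡ 10 (mod 19), so λ ≡ 9.
  x = λ² - 6 - 8 = 81 - 14 ≡ 10; y = λ·(6 - 10) - 3 ≡ 18. → (10, 18)
10P: (10, 18) + (8, 2). λ = (2 - 18)/(8 - 10) ≡ 3/17 mod 19. 17⁻¹ ≡ 9 (mod 19), so λ ≡ 8.
  x = λ² - 10 - 8 = 64 - 18 ≡ 8; y = λ·(10 - 8) - 18 ≡ 17. → (8, 17)
11P: (8, 17) + (8, 2): same x and y₁ ≡ -y₂, so the sum is O.
11P = O, so the order is 11.

11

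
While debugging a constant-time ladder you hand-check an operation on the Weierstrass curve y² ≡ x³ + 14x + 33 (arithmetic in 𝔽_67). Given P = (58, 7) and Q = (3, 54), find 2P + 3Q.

(13, 0)

First 2P:
Repeated addition: build up to 2P.
2P: tangent at (58, 7): λ = (3·58² + 14)/(2·7) ≡ 56/14. 14⁻¹ ≡ 24 (mod 67), so λ ≡ 56·24 ≡ 4.
  x = λ² - 58 - 58 = 16 - 116 ≡ 34; y = λ·(58 - 34) - 7 ≡ 22. → (34, 22)
2P = (34, 22).
Next 3Q:
Repeated addition: build up to 3Q.
2Q: tangent at (3, 54): λ = (3·3² + 14)/(2·54) ≡ 41/41. 41⁻¹ ≡ 18 (mod 67) since 41·18 = 738 ≡ 1, so λ ≡ 41·18 ≡ 1.
  x = λ² - 3 - 3 = 1 - 6 ≡ 62; y = λ·(3 - 62) - 54 ≡ 21. → (62, 21)
3Q: (62, 21) + (3, 54). λ = (54 - 21)/(3 - 62) ≡ 33/8 mod 67. 8⁻¹ ≡ 42 (mod 67) since 8·42 = 336 ≡ 1, so λ ≡ 46.
  x = λ² - 62 - 3 = 2116 - 65 ≡ 41; y = λ·(62 - 41) - 21 ≡ 7. → (41, 7)
3Q = (41, 7).
Finally 2P + 3Q:
(34, 22) + (41, 7). λ = (7 - 22)/(41 - 34) ≡ 52/7 mod 67. 7⁻¹ ≡ 48 (mod 67), so λ ≡ 17.
  x = λ² - 34 - 41 = 289 - 75 ≡ 13; y = λ·(34 - 13) - 22 ≡ 0. → (13, 0)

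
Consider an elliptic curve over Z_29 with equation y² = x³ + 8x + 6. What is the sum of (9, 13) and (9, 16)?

The two points share x = 9 and their y-coordinates satisfy 13 + 16 ≡ 0 (mod 29), so they are inverses. Their sum is O.

O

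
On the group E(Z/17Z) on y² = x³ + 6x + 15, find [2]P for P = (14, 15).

(5, 0)

tangent at (14, 15): λ = (3·14² + 6)/(2·15) ≡ 16/13. 13⁻¹ ≡ 4 (mod 17) since 13·4 = 52 ≡ 1, so λ ≡ 16·4 ≡ 13.
  x = λ² - 14 - 14 = 169 - 28 ≡ 5; y = λ·(14 - 5) - 15 ≡ 0. → (5, 0)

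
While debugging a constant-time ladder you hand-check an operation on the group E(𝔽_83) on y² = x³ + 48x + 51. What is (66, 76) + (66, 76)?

(12, 23)

tangent at (66, 76): λ = (3·66² + 48)/(2·76) ≡ 2/69. 69⁻¹ ≡ 77 (mod 83), so λ ≡ 2·77 ≡ 71.
  x = λ² - 66 - 66 = 5041 - 132 ≡ 12; y = λ·(66 - 12) - 76 ≡ 23. → (12, 23)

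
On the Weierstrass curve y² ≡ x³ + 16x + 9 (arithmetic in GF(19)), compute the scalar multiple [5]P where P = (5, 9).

Repeated addition: build up to 5P.
2P: tangent at (5, 9): λ = (3·5² + 16)/(2·9) ≡ 15/18. 18⁻¹ ≡ 18 (mod 19), so λ ≡ 15·18 ≡ 4.
  x = λ² - 5 - 5 = 16 - 10 ≡ 6; y = λ·(5 - 6) - 9 ≡ 6. → (6, 6)
3P: (6, 6) + (5, 9). λ = (9 - 6)/(5 - 6) ≡ 3/18 mod 19. 18⁻¹ ≡ 18 (mod 19) since 18·18 = 324 ≡ 1, so λ ≡ 16.
  x = λ² - 6 - 5 = 256 - 11 ≡ 17; y = λ·(6 - 17) - 6 ≡ 8. → (17, 8)
4P: (17, 8) + (5, 9). λ = (9 - 8)/(5 - 17) ≡ 1/7 mod 19. 7⁻¹ ≡ 11 (mod 19), so λ ≡ 11.
  x = λ² - 17 - 5 = 121 - 22 ≡ 4; y = λ·(17 - 4) - 8 ≡ 2. → (4, 2)
5P: (4, 2) + (5, 9). λ = (9 - 2)/(5 - 4) ≡ 7/1 mod 19. 1⁻¹ ≡ 1 (mod 19), so λ ≡ 7.
  x = λ² - 4 - 5 = 49 - 9 ≡ 2; y = λ·(4 - 2) - 2 ≡ 12. → (2, 12)

(2, 12)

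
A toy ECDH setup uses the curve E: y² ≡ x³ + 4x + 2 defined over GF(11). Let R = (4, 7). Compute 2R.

tangent at (4, 7): λ = (3·4² + 4)/(2·7) ≡ 8/3. 3⁻¹ ≡ 4 (mod 11), so λ ≡ 8·4 ≡ 10.
  x = λ² - 4 - 4 = 100 - 8 ≡ 4; y = λ·(4 - 4) - 7 ≡ 4. → (4, 4)

(4, 4)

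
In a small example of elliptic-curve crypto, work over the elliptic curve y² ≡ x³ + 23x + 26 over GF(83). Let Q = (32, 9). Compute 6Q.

(0, 21)

Repeated addition: build up to 6Q.
2Q: tangent at (32, 9): λ = (3·32² + 23)/(2·9) ≡ 24/18. 18⁻¹ ≡ 60 (mod 83), so λ ≡ 24·60 ≡ 29.
  x = λ² - 32 - 32 = 841 - 64 ≡ 30; y = λ·(32 - 30) - 9 ≡ 49. → (30, 49)
3Q: (30, 49) + (32, 9). λ = (9 - 49)/(32 - 30) ≡ 43/2 mod 83. 2⁻¹ ≡ 42 (mod 83) since 2·42 = 84 ≡ 1, so λ ≡ 63.
  x = λ² - 30 - 32 = 3969 - 62 ≡ 6; y = λ·(30 - 6) - 49 ≡ 52. → (6, 52)
4Q: (6, 52) + (32, 9). λ = (9 - 52)/(32 - 6) ≡ 40/26 mod 83. 26⁻¹ ≡ 16 (mod 83) since 26·16 = 416 ≡ 1, so λ ≡ 59.
  x = λ² - 6 - 32 = 3481 - 38 ≡ 40; y = λ·(6 - 40) - 52 ≡ 17. → (40, 17)
5Q: (40, 17) + (32, 9). λ = (9 - 17)/(32 - 40) ≡ 75/75 mod 83. 75⁻¹ ≡ 31 (mod 83) since 75·31 = 2325 ≡ 1, so λ ≡ 1.
  x = λ² - 40 - 32 = 1 - 72 ≡ 12; y = λ·(40 - 12) - 17 ≡ 11. → (12, 11)
6Q: (12, 11) + (32, 9). λ = (9 - 11)/(32 - 12) ≡ 81/20 mod 83. 20⁻¹ ≡ 54 (mod 83), so λ ≡ 58.
  x = λ² - 12 - 32 = 3364 - 44 ≡ 0; y = λ·(12 - 0) - 11 ≡ 21. → (0, 21)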